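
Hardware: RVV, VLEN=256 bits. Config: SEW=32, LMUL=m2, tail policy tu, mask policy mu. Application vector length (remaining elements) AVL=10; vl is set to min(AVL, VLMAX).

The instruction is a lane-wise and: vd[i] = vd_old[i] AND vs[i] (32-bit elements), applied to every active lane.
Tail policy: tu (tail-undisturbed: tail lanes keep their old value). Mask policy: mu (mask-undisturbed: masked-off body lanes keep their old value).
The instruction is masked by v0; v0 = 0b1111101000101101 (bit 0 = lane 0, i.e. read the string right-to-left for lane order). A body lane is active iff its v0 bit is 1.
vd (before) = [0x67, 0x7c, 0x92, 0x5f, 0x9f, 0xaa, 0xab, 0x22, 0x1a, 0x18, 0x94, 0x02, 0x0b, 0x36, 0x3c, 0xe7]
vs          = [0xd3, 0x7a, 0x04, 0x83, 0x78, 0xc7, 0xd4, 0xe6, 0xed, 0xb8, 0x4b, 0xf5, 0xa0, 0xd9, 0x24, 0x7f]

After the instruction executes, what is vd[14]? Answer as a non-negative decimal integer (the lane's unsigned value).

VLMAX = VLEN×LMUL/SEW = 256×2/32 = 16
vl ← min(10, 16) = 10
lane  0: and(0x67,0xd3) ⇒ 0x43
lane  1: mask-off/keep ⇒ 0x7c
lane  2: and(0x92,0x04) ⇒ 0x00
lane  3: and(0x5f,0x83) ⇒ 0x03
lane  4: mask-off/keep ⇒ 0x9f
lane  5: and(0xaa,0xc7) ⇒ 0x82
lane  6: mask-off/keep ⇒ 0xab
lane  7: mask-off/keep ⇒ 0x22
lane  8: mask-off/keep ⇒ 0x1a
lane  9: and(0x18,0xb8) ⇒ 0x18
lane 10: tail/keep ⇒ 0x94
lane 11: tail/keep ⇒ 0x02
lane 12: tail/keep ⇒ 0x0b
lane 13: tail/keep ⇒ 0x36
lane 14: tail/keep ⇒ 0x3c
lane 15: tail/keep ⇒ 0xe7

vd[14] = 60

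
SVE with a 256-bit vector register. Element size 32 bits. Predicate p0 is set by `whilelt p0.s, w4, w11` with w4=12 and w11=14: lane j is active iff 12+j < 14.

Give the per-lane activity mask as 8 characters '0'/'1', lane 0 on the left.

predicate = 11000000

register lanes = 256/32 = 8
whilelt: lane j active iff 12+j < 14 → j < 2 → 2 active
bits (lane 0 leftmost): 11000000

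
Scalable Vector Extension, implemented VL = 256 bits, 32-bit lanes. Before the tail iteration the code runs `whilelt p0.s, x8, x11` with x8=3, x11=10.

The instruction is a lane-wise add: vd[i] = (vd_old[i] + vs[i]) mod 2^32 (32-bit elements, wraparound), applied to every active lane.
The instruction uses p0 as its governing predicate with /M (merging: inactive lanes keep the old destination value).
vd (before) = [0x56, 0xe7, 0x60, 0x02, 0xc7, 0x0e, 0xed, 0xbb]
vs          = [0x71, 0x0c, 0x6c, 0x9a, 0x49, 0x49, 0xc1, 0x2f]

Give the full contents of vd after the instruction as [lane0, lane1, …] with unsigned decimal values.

256-bit reg / 32-bit elem → 8 lanes
p0[j] = (3+j < 10); true for j=0..6 → 7 lanes set
[0] add(0x56,0x71) = 0xc7
[1] add(0xe7,0x0c) = 0xf3
[2] add(0x60,0x6c) = 0xcc
[3] add(0x02,0x9a) = 0x9c
[4] add(0xc7,0x49) = 0x110
[5] add(0x0e,0x49) = 0x57
[6] add(0xed,0xc1) = 0x1ae
[7] tail/keep = 0xbb

vd = [199, 243, 204, 156, 272, 87, 430, 187]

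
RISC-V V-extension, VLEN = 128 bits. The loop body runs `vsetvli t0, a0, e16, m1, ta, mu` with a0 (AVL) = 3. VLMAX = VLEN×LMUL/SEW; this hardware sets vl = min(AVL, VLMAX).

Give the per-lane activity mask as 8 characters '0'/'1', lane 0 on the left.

predicate = 11100000

VLMAX = (128 × 1) / 16 = 8 lanes
AVL=3 ≤ VLMAX=8, so vl = 3
bits (lane 0 leftmost): 11100000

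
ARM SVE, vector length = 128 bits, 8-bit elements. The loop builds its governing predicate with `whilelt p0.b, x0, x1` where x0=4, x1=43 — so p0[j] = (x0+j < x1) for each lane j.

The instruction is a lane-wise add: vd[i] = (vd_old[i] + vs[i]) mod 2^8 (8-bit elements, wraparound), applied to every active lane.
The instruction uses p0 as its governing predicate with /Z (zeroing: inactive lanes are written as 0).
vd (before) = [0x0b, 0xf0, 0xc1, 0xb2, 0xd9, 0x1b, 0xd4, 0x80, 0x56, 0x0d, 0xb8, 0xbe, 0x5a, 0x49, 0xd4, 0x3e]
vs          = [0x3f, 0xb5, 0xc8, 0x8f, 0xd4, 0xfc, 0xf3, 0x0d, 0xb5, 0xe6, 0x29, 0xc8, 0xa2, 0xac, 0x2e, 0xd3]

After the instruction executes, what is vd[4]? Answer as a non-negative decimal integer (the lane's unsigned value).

vd[4] = 173

lane count: 128 div 8 = 16
p0[j] = (4+j < 43); true for j=0..15 → 16 lanes set
lane  0: add(0x0b,0x3f) ⇒ 0x4a
lane  1: add(0xf0,0xb5) ⇒ 0xa5
lane  2: add(0xc1,0xc8) ⇒ 0x89
lane  3: add(0xb2,0x8f) ⇒ 0x41
lane  4: add(0xd9,0xd4) ⇒ 0xad
lane  5: add(0x1b,0xfc) ⇒ 0x17
lane  6: add(0xd4,0xf3) ⇒ 0xc7
lane  7: add(0x80,0x0d) ⇒ 0x8d
lane  8: add(0x56,0xb5) ⇒ 0x0b
lane  9: add(0x0d,0xe6) ⇒ 0xf3
lane 10: add(0xb8,0x29) ⇒ 0xe1
lane 11: add(0xbe,0xc8) ⇒ 0x86
lane 12: add(0x5a,0xa2) ⇒ 0xfc
lane 13: add(0x49,0xac) ⇒ 0xf5
lane 14: add(0xd4,0x2e) ⇒ 0x02
lane 15: add(0x3e,0xd3) ⇒ 0x11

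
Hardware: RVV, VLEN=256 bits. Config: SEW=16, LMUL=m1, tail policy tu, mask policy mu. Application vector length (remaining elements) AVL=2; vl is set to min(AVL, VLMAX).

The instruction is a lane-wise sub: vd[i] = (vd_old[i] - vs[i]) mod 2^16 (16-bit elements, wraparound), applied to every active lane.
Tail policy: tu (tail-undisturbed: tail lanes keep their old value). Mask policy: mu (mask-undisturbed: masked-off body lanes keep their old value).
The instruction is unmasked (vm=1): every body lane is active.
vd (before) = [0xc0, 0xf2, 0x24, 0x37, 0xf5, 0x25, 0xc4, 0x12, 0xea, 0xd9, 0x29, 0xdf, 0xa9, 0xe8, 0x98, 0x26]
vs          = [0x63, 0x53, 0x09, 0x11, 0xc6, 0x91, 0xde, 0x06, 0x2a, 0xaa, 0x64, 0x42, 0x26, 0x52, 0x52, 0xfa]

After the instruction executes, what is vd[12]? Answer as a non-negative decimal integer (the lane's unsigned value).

vd[12] = 169

lanes per group: 256·1/16 = 16
vl = min(AVL, VLMAX) = min(2, 16) = 2
lane  0: sub(0xc0,0x63) ⇒ 0x5d
lane  1: sub(0xf2,0x53) ⇒ 0x9f
lane  2: tail/keep ⇒ 0x24
lane  3: tail/keep ⇒ 0x37
lane  4: tail/keep ⇒ 0xf5
lane  5: tail/keep ⇒ 0x25
lane  6: tail/keep ⇒ 0xc4
lane  7: tail/keep ⇒ 0x12
lane  8: tail/keep ⇒ 0xea
lane  9: tail/keep ⇒ 0xd9
lane 10: tail/keep ⇒ 0x29
lane 11: tail/keep ⇒ 0xdf
lane 12: tail/keep ⇒ 0xa9
lane 13: tail/keep ⇒ 0xe8
lane 14: tail/keep ⇒ 0x98
lane 15: tail/keep ⇒ 0x26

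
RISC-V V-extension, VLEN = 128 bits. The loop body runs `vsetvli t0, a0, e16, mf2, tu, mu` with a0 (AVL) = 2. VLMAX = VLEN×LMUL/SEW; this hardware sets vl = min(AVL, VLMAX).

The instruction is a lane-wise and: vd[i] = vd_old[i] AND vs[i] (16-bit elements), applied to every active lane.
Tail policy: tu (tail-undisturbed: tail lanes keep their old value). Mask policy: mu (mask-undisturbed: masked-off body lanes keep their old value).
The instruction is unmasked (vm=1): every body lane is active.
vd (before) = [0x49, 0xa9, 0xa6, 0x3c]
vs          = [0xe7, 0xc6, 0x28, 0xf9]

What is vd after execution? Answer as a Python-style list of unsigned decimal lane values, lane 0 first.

vd = [65, 128, 166, 60]

VLMAX = VLEN×LMUL/SEW = 128×1/2/16 = 4
vl ← min(2, 4) = 2
lane  0: and(0x49,0xe7) ⇒ 0x41
lane  1: and(0xa9,0xc6) ⇒ 0x80
lane  2: tail/keep ⇒ 0xa6
lane  3: tail/keep ⇒ 0x3c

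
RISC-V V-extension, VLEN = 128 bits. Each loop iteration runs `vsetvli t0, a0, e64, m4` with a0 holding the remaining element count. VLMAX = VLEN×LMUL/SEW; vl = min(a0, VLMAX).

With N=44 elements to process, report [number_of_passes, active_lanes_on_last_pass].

[iterations, last_vl] = [6, 4]

VLMAX = (128 × 4) / 64 = 8 lanes
N=44: ⌈44/8⌉ = 6 iters; last vl = 44 − 5×8 = 4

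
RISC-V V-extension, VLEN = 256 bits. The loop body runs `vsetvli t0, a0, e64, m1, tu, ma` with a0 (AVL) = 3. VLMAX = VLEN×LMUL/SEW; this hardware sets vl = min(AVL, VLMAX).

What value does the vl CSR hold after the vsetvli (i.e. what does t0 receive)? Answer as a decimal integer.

VLMAX = (256 × 1) / 64 = 4 lanes
vl ← min(3, 4) = 3

vl = 3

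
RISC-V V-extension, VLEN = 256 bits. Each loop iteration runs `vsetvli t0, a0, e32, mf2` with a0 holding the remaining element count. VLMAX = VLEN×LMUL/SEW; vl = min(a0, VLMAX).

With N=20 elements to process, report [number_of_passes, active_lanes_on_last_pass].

lanes per group: 256·1/2/32 = 4
20 elements at 4/iter → 5 passes, remainder 4 on the last

[iterations, last_vl] = [5, 4]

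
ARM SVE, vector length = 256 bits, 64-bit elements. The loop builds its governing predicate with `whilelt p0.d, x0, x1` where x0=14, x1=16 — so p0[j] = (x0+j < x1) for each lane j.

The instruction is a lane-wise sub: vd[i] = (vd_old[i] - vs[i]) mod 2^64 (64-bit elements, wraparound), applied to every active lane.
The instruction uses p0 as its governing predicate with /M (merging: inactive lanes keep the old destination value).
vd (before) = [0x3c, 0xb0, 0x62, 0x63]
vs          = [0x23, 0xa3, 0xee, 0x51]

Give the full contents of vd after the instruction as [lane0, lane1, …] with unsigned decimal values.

256-bit reg / 64-bit elem → 4 lanes
p0[j] = (14+j < 16); true for j=0..1 → 2 lanes set
lane  0: sub(0x3c,0x23) ⇒ 0x19
lane  1: sub(0xb0,0xa3) ⇒ 0x0d
lane  2: tail/keep ⇒ 0x62
lane  3: tail/keep ⇒ 0x63

vd = [25, 13, 98, 99]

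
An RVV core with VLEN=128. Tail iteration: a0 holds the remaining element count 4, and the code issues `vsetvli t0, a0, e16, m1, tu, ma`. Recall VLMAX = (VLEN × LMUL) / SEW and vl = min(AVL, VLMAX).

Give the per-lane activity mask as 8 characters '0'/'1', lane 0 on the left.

VLMAX = (128 × 1) / 16 = 8 lanes
AVL=4 ≤ VLMAX=8, so vl = 4
bits (lane 0 leftmost): 11110000

predicate = 11110000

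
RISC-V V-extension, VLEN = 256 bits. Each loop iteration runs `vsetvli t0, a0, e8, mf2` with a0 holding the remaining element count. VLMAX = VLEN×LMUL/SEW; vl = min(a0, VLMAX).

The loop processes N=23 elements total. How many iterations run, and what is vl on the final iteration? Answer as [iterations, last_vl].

VLMAX = (256 × 1/2) / 8 = 16 lanes
N=23: ⌈23/16⌉ = 2 iters; last vl = 23 − 1×16 = 7

[iterations, last_vl] = [2, 7]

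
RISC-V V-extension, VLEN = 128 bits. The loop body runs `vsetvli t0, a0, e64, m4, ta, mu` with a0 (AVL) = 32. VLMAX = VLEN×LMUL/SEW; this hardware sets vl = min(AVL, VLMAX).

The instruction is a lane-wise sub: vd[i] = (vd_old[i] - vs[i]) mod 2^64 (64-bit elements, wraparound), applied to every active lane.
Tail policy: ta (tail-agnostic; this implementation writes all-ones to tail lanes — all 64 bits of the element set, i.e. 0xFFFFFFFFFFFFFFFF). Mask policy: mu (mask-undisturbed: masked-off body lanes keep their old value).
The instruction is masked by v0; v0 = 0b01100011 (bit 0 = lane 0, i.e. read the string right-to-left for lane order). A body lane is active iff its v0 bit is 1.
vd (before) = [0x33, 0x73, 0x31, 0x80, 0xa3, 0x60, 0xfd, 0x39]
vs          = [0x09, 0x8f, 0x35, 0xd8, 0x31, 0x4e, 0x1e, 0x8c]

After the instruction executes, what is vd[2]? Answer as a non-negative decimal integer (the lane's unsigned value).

vd[2] = 49

VLMAX = VLEN×LMUL/SEW = 128×4/64 = 8
vl ← min(32, 8) = 8
  i=0: sub(0x33,0x09) → 42
  i=1: sub(0x73,0x8f) → 18446744073709551588
  i=2: mask-off/keep → 49
  i=3: mask-off/keep → 128
  i=4: mask-off/keep → 163
  i=5: sub(0x60,0x4e) → 18
  i=6: sub(0xfd,0x1e) → 223
  i=7: mask-off/keep → 57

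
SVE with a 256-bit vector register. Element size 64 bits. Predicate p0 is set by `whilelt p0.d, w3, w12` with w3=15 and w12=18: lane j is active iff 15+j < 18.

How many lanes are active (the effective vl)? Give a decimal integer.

lane count: 256 div 64 = 4
p0[j] = (15+j < 18); true for j=0..2 → 3 lanes set

vl = 3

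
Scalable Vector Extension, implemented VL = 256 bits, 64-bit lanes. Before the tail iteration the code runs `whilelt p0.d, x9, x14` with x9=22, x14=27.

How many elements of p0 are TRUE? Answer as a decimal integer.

register lanes = 256/64 = 4
p0[j] = (22+j < 27); true for j=0..3 → 4 lanes set

vl = 4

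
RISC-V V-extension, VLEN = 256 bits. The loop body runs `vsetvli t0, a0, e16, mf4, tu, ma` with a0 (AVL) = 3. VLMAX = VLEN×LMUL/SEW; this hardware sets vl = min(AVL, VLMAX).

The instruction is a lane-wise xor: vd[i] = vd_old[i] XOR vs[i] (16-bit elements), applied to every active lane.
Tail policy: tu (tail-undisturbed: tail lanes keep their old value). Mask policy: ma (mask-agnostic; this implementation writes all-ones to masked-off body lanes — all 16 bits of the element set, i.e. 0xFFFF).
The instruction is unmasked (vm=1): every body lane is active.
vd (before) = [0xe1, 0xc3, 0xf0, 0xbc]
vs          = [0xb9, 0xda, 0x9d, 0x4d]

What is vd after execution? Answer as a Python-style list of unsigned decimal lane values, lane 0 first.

vd = [88, 25, 109, 188]

VLMAX = VLEN×LMUL/SEW = 256×1/4/16 = 4
vl ← min(3, 4) = 3
  i=0: xor(0xe1,0xb9) → 88
  i=1: xor(0xc3,0xda) → 25
  i=2: xor(0xf0,0x9d) → 109
  i=3: tail/keep → 188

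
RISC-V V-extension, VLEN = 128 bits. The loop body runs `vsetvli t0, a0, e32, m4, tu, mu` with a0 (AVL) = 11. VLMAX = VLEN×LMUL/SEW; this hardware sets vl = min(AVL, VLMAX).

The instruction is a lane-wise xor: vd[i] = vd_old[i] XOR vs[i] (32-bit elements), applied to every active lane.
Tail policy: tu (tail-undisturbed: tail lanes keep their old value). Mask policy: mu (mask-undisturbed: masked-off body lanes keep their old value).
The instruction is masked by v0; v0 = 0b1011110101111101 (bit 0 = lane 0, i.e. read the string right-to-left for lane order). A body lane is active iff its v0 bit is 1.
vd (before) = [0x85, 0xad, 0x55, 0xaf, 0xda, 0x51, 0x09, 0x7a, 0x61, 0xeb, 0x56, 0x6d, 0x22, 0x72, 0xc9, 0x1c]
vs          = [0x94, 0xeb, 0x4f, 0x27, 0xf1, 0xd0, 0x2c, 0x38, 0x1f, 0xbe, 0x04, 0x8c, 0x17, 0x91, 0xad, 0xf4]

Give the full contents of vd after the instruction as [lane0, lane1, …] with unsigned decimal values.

vd = [17, 173, 26, 136, 43, 129, 37, 122, 126, 235, 82, 109, 34, 114, 201, 28]

lanes per group: 128·4/32 = 16
vl = min(AVL, VLMAX) = min(11, 16) = 11
vd[0] xor(0x85,0x94) -> 0x11
vd[1] mask-off/keep -> 0xad
vd[2] xor(0x55,0x4f) -> 0x1a
vd[3] xor(0xaf,0x27) -> 0x88
vd[4] xor(0xda,0xf1) -> 0x2b
vd[5] xor(0x51,0xd0) -> 0x81
vd[6] xor(0x09,0x2c) -> 0x25
vd[7] mask-off/keep -> 0x7a
vd[8] xor(0x61,0x1f) -> 0x7e
vd[9] mask-off/keep -> 0xeb
vd[10] xor(0x56,0x04) -> 0x52
vd[11] tail/keep -> 0x6d
vd[12] tail/keep -> 0x22
vd[13] tail/keep -> 0x72
vd[14] tail/keep -> 0xc9
vd[15] tail/keep -> 0x1c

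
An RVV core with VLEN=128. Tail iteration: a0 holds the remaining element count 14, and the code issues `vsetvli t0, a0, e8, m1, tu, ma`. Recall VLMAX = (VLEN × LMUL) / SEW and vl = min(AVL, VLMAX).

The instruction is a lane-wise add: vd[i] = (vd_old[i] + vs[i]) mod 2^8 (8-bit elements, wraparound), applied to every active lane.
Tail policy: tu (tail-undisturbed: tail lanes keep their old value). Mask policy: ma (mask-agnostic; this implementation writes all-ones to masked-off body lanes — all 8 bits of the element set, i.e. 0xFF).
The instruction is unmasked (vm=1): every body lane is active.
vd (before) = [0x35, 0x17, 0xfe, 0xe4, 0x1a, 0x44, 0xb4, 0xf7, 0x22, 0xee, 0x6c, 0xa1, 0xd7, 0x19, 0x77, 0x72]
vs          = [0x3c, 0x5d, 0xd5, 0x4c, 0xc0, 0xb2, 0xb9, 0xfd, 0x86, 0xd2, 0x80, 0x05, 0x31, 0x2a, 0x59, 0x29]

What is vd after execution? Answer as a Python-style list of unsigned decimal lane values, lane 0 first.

VLMAX = VLEN×LMUL/SEW = 128×1/8 = 16
AVL=14 ≤ VLMAX=16, so vl = 14
[0] add(0x35,0x3c) = 0x71
[1] add(0x17,0x5d) = 0x74
[2] add(0xfe,0xd5) = 0xd3
[3] add(0xe4,0x4c) = 0x30
[4] add(0x1a,0xc0) = 0xda
[5] add(0x44,0xb2) = 0xf6
[6] add(0xb4,0xb9) = 0x6d
[7] add(0xf7,0xfd) = 0xf4
[8] add(0x22,0x86) = 0xa8
[9] add(0xee,0xd2) = 0xc0
[10] add(0x6c,0x80) = 0xec
[11] add(0xa1,0x05) = 0xa6
[12] add(0xd7,0x31) = 0x08
[13] add(0x19,0x2a) = 0x43
[14] tail/keep = 0x77
[15] tail/keep = 0x72

vd = [113, 116, 211, 48, 218, 246, 109, 244, 168, 192, 236, 166, 8, 67, 119, 114]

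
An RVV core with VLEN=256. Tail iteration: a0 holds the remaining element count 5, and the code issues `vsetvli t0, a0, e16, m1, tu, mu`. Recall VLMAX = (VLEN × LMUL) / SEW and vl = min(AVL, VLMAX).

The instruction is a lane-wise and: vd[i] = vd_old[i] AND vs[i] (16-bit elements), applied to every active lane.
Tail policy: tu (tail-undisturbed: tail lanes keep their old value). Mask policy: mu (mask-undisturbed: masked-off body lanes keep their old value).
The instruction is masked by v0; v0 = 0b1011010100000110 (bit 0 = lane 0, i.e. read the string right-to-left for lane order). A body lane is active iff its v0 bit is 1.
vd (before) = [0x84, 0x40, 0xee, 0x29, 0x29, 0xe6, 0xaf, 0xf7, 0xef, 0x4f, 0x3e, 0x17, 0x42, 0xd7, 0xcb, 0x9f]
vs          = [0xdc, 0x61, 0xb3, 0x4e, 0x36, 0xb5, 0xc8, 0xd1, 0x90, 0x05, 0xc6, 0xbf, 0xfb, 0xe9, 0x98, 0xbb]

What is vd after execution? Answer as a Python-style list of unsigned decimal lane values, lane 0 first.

VLMAX = VLEN×LMUL/SEW = 256×1/16 = 16
vl = min(AVL, VLMAX) = min(5, 16) = 5
[0] mask-off/keep = 0x84
[1] and(0x40,0x61) = 0x40
[2] and(0xee,0xb3) = 0xa2
[3] mask-off/keep = 0x29
[4] mask-off/keep = 0x29
[5] tail/keep = 0xe6
[6] tail/keep = 0xaf
[7] tail/keep = 0xf7
[8] tail/keep = 0xef
[9] tail/keep = 0x4f
[10] tail/keep = 0x3e
[11] tail/keep = 0x17
[12] tail/keep = 0x42
[13] tail/keep = 0xd7
[14] tail/keep = 0xcb
[15] tail/keep = 0x9f

vd = [132, 64, 162, 41, 41, 230, 175, 247, 239, 79, 62, 23, 66, 215, 203, 159]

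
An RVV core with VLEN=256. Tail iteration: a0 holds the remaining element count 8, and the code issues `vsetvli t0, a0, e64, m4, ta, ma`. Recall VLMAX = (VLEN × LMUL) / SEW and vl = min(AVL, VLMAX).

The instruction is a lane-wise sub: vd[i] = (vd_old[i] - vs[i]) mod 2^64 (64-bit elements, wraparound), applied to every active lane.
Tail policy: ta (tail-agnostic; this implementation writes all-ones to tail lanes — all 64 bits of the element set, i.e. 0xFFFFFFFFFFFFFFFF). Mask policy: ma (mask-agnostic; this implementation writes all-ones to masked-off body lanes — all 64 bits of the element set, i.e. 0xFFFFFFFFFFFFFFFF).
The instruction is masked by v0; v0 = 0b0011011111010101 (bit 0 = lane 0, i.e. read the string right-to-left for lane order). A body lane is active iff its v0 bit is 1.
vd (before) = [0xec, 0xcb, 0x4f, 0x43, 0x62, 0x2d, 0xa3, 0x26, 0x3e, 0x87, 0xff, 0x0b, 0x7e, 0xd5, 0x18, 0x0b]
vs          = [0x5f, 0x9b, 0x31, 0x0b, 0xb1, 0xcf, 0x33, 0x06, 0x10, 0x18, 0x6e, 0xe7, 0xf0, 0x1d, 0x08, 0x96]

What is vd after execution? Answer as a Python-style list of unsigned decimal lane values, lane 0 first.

vd = [141, 18446744073709551615, 30, 18446744073709551615, 18446744073709551537, 18446744073709551615, 112, 32, 18446744073709551615, 18446744073709551615, 18446744073709551615, 18446744073709551615, 18446744073709551615, 18446744073709551615, 18446744073709551615, 18446744073709551615]

VLMAX = (256 × 4) / 64 = 16 lanes
vl = min(AVL, VLMAX) = min(8, 16) = 8
  i=0: sub(0xec,0x5f) → 141
  i=1: mask-off/ones → 18446744073709551615
  i=2: sub(0x4f,0x31) → 30
  i=3: mask-off/ones → 18446744073709551615
  i=4: sub(0x62,0xb1) → 18446744073709551537
  i=5: mask-off/ones → 18446744073709551615
  i=6: sub(0xa3,0x33) → 112
  i=7: sub(0x26,0x06) → 32
  i=8: tail/ones → 18446744073709551615
  i=9: tail/ones → 18446744073709551615
  i=10: tail/ones → 18446744073709551615
  i=11: tail/ones → 18446744073709551615
  i=12: tail/ones → 18446744073709551615
  i=13: tail/ones → 18446744073709551615
  i=14: tail/ones → 18446744073709551615
  i=15: tail/ones → 18446744073709551615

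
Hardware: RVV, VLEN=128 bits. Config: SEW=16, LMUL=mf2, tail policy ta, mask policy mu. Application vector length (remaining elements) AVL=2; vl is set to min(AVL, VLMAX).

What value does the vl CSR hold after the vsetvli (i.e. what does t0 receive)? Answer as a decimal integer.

lanes per group: 128·1/2/16 = 4
vl ← min(2, 4) = 2

vl = 2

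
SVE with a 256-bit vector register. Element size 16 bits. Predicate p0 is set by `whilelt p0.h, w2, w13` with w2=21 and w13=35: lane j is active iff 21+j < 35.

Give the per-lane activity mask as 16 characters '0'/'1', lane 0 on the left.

predicate = 1111111111111100

lane count: 256 div 16 = 16
active while 21+j < 35, i.e. j ∈ [0,14) capped at 16 ⇒ 14
bits (lane 0 leftmost): 1111111111111100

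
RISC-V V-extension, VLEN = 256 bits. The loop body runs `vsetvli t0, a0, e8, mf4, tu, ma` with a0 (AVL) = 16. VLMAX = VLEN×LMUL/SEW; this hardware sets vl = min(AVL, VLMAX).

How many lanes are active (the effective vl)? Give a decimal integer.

lanes per group: 256·1/4/8 = 8
vl = min(AVL, VLMAX) = min(16, 8) = 8

vl = 8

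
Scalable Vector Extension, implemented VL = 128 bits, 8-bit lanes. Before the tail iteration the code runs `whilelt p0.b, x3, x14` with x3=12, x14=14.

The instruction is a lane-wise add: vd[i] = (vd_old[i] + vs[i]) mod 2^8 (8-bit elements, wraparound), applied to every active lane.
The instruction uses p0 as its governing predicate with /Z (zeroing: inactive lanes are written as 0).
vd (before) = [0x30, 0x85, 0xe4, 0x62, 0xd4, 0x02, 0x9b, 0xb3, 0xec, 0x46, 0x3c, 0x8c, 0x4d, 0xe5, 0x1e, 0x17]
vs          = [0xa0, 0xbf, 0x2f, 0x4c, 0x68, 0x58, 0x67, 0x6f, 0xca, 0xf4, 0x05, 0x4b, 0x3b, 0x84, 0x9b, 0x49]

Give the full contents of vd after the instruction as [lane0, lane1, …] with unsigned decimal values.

vd = [208, 68, 0, 0, 0, 0, 0, 0, 0, 0, 0, 0, 0, 0, 0, 0]

lane count: 128 div 8 = 16
p0[j] = (12+j < 14); true for j=0..1 → 2 lanes set
[0] add(0x30,0xa0) = 0xd0
[1] add(0x85,0xbf) = 0x44
[2] tail/zero = 0x00
[3] tail/zero = 0x00
[4] tail/zero = 0x00
[5] tail/zero = 0x00
[6] tail/zero = 0x00
[7] tail/zero = 0x00
[8] tail/zero = 0x00
[9] tail/zero = 0x00
[10] tail/zero = 0x00
[11] tail/zero = 0x00
[12] tail/zero = 0x00
[13] tail/zero = 0x00
[14] tail/zero = 0x00
[15] tail/zero = 0x00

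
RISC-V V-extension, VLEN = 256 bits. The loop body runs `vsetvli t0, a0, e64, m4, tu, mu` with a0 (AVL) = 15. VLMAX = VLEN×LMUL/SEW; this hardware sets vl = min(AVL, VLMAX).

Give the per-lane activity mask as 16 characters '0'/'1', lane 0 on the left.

predicate = 1111111111111110

lanes per group: 256·4/64 = 16
AVL=15 ≤ VLMAX=16, so vl = 15
bits (lane 0 leftmost): 1111111111111110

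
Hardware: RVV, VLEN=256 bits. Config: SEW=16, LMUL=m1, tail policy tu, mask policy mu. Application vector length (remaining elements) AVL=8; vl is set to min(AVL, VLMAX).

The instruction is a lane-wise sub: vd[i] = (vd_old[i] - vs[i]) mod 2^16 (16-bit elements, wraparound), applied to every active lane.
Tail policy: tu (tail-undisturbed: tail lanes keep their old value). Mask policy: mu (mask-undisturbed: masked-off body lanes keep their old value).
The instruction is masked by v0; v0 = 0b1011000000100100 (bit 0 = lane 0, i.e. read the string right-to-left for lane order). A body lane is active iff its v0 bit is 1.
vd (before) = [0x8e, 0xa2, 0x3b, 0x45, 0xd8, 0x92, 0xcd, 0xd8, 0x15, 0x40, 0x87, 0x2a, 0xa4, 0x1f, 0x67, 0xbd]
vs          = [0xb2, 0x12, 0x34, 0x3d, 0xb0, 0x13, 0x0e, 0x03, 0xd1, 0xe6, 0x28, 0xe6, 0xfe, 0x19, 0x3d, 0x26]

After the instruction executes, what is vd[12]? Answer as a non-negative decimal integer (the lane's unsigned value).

VLMAX = (256 × 1) / 16 = 16 lanes
AVL=8 ≤ VLMAX=16, so vl = 8
[0] mask-off/keep = 0x8e
[1] mask-off/keep = 0xa2
[2] sub(0x3b,0x34) = 0x07
[3] mask-off/keep = 0x45
[4] mask-off/keep = 0xd8
[5] sub(0x92,0x13) = 0x7f
[6] mask-off/keep = 0xcd
[7] mask-off/keep = 0xd8
[8] tail/keep = 0x15
[9] tail/keep = 0x40
[10] tail/keep = 0x87
[11] tail/keep = 0x2a
[12] tail/keep = 0xa4
[13] tail/keep = 0x1f
[14] tail/keep = 0x67
[15] tail/keep = 0xbd

vd[12] = 164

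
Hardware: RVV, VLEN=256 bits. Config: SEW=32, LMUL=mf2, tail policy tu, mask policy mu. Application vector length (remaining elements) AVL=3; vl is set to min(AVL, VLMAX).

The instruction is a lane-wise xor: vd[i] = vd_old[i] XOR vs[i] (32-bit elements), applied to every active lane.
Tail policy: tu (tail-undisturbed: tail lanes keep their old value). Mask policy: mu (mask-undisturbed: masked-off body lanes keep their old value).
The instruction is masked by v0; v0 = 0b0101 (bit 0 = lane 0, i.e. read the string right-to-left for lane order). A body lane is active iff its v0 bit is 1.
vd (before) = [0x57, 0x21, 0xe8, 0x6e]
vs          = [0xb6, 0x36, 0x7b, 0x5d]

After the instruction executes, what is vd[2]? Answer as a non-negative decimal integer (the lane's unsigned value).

vd[2] = 147

VLMAX = VLEN×LMUL/SEW = 256×1/2/32 = 4
vl ← min(3, 4) = 3
[0] xor(0x57,0xb6) = 0xe1
[1] mask-off/keep = 0x21
[2] xor(0xe8,0x7b) = 0x93
[3] tail/keep = 0x6e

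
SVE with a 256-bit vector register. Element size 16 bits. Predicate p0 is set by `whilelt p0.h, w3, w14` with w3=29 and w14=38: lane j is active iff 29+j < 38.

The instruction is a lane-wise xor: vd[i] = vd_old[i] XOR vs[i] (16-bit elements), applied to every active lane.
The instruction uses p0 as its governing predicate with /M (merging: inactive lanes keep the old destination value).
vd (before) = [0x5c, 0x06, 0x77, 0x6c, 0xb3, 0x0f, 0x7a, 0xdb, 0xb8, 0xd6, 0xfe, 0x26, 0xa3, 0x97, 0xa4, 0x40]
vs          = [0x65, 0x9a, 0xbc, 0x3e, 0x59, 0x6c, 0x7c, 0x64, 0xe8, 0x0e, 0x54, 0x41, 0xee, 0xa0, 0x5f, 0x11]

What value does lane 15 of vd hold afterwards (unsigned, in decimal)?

lane count: 256 div 16 = 16
active while 29+j < 38, i.e. j ∈ [0,9) capped at 16 ⇒ 9
vd[0] xor(0x5c,0x65) -> 0x39
vd[1] xor(0x06,0x9a) -> 0x9c
vd[2] xor(0x77,0xbc) -> 0xcb
vd[3] xor(0x6c,0x3e) -> 0x52
vd[4] xor(0xb3,0x59) -> 0xea
vd[5] xor(0x0f,0x6c) -> 0x63
vd[6] xor(0x7a,0x7c) -> 0x06
vd[7] xor(0xdb,0x64) -> 0xbf
vd[8] xor(0xb8,0xe8) -> 0x50
vd[9] tail/keep -> 0xd6
vd[10] tail/keep -> 0xfe
vd[11] tail/keep -> 0x26
vd[12] tail/keep -> 0xa3
vd[13] tail/keep -> 0x97
vd[14] tail/keep -> 0xa4
vd[15] tail/keep -> 0x40

vd[15] = 64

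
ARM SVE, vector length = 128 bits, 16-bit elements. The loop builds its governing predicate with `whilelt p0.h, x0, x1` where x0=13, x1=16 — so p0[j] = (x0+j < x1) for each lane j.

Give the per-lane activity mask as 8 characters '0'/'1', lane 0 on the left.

predicate = 11100000

lane count: 128 div 16 = 8
active while 13+j < 16, i.e. j ∈ [0,3) capped at 8 ⇒ 3
bits (lane 0 leftmost): 11100000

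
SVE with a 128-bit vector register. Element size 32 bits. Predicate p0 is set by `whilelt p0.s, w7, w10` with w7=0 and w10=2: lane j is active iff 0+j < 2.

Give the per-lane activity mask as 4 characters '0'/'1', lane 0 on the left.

register lanes = 128/32 = 4
p0[j] = (0+j < 2); true for j=0..1 → 2 lanes set
bits (lane 0 leftmost): 1100

predicate = 1100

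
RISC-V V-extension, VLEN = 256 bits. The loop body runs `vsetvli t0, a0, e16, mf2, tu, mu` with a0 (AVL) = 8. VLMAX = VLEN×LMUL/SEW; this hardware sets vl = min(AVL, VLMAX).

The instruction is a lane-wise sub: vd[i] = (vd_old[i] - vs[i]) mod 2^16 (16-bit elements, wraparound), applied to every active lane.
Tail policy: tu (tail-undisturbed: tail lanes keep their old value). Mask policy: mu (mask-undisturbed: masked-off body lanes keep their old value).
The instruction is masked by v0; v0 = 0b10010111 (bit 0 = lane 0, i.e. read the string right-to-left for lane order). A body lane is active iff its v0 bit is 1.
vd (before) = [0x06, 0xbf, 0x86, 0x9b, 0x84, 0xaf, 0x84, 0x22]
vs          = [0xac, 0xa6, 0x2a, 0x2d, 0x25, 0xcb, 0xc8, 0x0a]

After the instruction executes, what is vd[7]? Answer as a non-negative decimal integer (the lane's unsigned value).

vd[7] = 24

VLMAX = VLEN×LMUL/SEW = 256×1/2/16 = 8
AVL=8 ≤ VLMAX=8, so vl = 8
lane  0: sub(0x06,0xac) ⇒ 0xff5a
lane  1: sub(0xbf,0xa6) ⇒ 0x19
lane  2: sub(0x86,0x2a) ⇒ 0x5c
lane  3: mask-off/keep ⇒ 0x9b
lane  4: sub(0x84,0x25) ⇒ 0x5f
lane  5: mask-off/keep ⇒ 0xaf
lane  6: mask-off/keep ⇒ 0x84
lane  7: sub(0x22,0x0a) ⇒ 0x18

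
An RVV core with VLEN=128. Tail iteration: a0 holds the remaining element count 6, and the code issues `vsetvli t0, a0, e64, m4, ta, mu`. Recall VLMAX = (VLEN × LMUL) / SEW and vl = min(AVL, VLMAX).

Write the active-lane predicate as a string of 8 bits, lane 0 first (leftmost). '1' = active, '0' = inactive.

VLMAX = (128 × 4) / 64 = 8 lanes
AVL=6 ≤ VLMAX=8, so vl = 6
bits (lane 0 leftmost): 11111100

predicate = 11111100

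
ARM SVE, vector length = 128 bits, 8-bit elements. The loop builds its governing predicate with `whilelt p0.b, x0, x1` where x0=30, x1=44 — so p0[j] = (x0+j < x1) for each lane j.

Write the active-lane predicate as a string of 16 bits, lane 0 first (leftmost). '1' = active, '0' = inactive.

predicate = 1111111111111100

register lanes = 128/8 = 16
p0[j] = (30+j < 44); true for j=0..13 → 14 lanes set
bits (lane 0 leftmost): 1111111111111100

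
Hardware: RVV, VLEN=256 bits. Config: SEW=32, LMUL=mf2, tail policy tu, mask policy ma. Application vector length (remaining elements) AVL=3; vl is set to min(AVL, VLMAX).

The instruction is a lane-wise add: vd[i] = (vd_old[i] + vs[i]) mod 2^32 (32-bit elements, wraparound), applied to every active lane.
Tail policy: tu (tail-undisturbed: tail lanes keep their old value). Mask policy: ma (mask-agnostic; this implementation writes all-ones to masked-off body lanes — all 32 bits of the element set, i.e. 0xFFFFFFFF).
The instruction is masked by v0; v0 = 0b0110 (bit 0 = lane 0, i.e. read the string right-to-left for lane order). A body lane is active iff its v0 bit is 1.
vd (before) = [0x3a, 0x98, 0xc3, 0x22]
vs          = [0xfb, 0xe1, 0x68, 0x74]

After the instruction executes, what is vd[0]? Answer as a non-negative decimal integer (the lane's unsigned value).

VLMAX = (256 × 1/2) / 32 = 4 lanes
AVL=3 ≤ VLMAX=4, so vl = 3
lane  0: mask-off/ones ⇒ 0xffffffff
lane  1: add(0x98,0xe1) ⇒ 0x179
lane  2: add(0xc3,0x68) ⇒ 0x12b
lane  3: tail/keep ⇒ 0x22

vd[0] = 4294967295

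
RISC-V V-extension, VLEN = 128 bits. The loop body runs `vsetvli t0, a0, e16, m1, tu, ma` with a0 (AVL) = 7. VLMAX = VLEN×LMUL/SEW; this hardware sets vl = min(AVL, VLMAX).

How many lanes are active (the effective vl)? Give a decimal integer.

vl = 7

VLMAX = (128 × 1) / 16 = 8 lanes
AVL=7 ≤ VLMAX=8, so vl = 7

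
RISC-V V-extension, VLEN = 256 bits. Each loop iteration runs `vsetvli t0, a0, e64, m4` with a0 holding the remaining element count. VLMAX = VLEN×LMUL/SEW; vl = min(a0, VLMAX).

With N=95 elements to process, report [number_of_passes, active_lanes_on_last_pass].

[iterations, last_vl] = [6, 15]

lanes per group: 256·4/64 = 16
iterations = ceil(95/16) = 6; final-pass vl = 15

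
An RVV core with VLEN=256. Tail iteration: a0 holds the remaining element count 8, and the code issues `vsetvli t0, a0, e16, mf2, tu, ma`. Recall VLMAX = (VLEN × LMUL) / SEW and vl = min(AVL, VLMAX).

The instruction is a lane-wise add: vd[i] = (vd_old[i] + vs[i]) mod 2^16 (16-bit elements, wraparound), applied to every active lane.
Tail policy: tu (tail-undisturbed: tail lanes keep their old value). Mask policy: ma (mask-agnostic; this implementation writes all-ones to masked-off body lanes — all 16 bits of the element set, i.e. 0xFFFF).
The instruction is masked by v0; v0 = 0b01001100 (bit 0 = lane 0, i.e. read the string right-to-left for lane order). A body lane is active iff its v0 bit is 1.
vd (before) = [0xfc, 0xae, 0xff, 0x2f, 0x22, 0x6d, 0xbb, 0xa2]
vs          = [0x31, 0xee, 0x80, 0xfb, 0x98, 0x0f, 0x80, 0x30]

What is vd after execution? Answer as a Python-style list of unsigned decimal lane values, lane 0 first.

vd = [65535, 65535, 383, 298, 65535, 65535, 315, 65535]

VLMAX = (256 × 1/2) / 16 = 8 lanes
vl = min(AVL, VLMAX) = min(8, 8) = 8
  i=0: mask-off/ones → 65535
  i=1: mask-off/ones → 65535
  i=2: add(0xff,0x80) → 383
  i=3: add(0x2f,0xfb) → 298
  i=4: mask-off/ones → 65535
  i=5: mask-off/ones → 65535
  i=6: add(0xbb,0x80) → 315
  i=7: mask-off/ones → 65535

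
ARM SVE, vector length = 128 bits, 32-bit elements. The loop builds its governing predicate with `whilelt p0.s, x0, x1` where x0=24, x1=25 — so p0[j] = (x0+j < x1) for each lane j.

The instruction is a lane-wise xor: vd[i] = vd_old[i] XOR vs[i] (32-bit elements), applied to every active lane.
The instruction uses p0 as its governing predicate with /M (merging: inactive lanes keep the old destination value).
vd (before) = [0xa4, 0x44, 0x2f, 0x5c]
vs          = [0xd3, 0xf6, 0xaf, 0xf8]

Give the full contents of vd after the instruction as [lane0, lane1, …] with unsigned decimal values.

lane count: 128 div 32 = 4
p0[j] = (24+j < 25); true for j=0..0 → 1 lanes set
vd[0] xor(0xa4,0xd3) -> 0x77
vd[1] tail/keep -> 0x44
vd[2] tail/keep -> 0x2f
vd[3] tail/keep -> 0x5c

vd = [119, 68, 47, 92]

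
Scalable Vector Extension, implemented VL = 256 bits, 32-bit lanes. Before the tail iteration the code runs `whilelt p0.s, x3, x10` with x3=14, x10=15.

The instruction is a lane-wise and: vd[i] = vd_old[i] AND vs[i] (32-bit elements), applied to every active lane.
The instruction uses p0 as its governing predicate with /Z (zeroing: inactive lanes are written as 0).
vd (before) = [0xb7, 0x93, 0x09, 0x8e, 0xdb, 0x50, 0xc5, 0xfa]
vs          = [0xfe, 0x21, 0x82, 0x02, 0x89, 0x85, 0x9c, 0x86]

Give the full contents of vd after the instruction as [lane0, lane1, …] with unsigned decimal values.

vd = [182, 0, 0, 0, 0, 0, 0, 0]

register lanes = 256/32 = 8
p0[j] = (14+j < 15); true for j=0..0 → 1 lanes set
lane  0: and(0xb7,0xfe) ⇒ 0xb6
lane  1: tail/zero ⇒ 0x00
lane  2: tail/zero ⇒ 0x00
lane  3: tail/zero ⇒ 0x00
lane  4: tail/zero ⇒ 0x00
lane  5: tail/zero ⇒ 0x00
lane  6: tail/zero ⇒ 0x00
lane  7: tail/zero ⇒ 0x00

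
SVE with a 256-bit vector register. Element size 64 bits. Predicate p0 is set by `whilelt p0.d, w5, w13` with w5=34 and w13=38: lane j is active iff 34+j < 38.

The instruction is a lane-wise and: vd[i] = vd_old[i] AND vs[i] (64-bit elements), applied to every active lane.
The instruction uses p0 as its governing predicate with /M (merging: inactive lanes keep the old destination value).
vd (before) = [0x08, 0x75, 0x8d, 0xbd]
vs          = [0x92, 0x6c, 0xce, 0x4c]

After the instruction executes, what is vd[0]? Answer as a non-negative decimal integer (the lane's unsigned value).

256-bit reg / 64-bit elem → 4 lanes
p0[j] = (34+j < 38); true for j=0..3 → 4 lanes set
[0] and(0x08,0x92) = 0x00
[1] and(0x75,0x6c) = 0x64
[2] and(0x8d,0xce) = 0x8c
[3] and(0xbd,0x4c) = 0x0c

vd[0] = 0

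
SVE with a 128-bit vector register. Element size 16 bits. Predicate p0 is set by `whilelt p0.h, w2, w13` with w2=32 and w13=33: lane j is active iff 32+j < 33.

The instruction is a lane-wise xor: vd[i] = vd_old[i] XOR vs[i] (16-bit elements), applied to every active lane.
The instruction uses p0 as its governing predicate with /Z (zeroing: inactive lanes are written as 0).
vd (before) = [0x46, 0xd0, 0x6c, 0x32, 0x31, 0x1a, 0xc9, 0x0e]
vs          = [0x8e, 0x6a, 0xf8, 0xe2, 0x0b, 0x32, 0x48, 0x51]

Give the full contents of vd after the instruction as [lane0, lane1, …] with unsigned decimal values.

register lanes = 128/16 = 8
whilelt: lane j active iff 32+j < 33 → j < 1 → 1 active
[0] xor(0x46,0x8e) = 0xc8
[1] tail/zero = 0x00
[2] tail/zero = 0x00
[3] tail/zero = 0x00
[4] tail/zero = 0x00
[5] tail/zero = 0x00
[6] tail/zero = 0x00
[7] tail/zero = 0x00

vd = [200, 0, 0, 0, 0, 0, 0, 0]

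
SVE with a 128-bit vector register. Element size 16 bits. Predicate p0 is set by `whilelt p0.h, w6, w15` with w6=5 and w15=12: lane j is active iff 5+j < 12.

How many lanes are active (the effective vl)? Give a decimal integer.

vl = 7

lane count: 128 div 16 = 8
p0[j] = (5+j < 12); true for j=0..6 → 7 lanes set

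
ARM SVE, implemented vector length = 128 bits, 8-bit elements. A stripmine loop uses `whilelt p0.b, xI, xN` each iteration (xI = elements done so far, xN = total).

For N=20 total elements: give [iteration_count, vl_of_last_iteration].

[iterations, last_vl] = [2, 4]

lane count: 128 div 8 = 16
N=20: ⌈20/16⌉ = 2 iters; last vl = 20 − 1×16 = 4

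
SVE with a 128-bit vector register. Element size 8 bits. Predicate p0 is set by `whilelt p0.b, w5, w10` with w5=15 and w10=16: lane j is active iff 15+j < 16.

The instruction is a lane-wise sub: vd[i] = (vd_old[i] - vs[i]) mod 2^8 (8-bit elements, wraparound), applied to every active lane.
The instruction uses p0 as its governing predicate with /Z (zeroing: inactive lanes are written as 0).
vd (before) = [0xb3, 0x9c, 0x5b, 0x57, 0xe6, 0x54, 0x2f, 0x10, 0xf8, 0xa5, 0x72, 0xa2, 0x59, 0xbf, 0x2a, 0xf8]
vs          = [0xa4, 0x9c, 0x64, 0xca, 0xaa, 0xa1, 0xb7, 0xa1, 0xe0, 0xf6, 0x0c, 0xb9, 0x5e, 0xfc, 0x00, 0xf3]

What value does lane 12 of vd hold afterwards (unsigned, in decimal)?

lane count: 128 div 8 = 16
p0[j] = (15+j < 16); true for j=0..0 → 1 lanes set
lane  0: sub(0xb3,0xa4) ⇒ 0x0f
lane  1: tail/zero ⇒ 0x00
lane  2: tail/zero ⇒ 0x00
lane  3: tail/zero ⇒ 0x00
lane  4: tail/zero ⇒ 0x00
lane  5: tail/zero ⇒ 0x00
lane  6: tail/zero ⇒ 0x00
lane  7: tail/zero ⇒ 0x00
lane  8: tail/zero ⇒ 0x00
lane  9: tail/zero ⇒ 0x00
lane 10: tail/zero ⇒ 0x00
lane 11: tail/zero ⇒ 0x00
lane 12: tail/zero ⇒ 0x00
lane 13: tail/zero ⇒ 0x00
lane 14: tail/zero ⇒ 0x00
lane 15: tail/zero ⇒ 0x00

vd[12] = 0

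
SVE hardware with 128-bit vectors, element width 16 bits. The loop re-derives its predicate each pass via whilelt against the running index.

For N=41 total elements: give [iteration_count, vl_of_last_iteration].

lane count: 128 div 16 = 8
N=41: ⌈41/8⌉ = 6 iters; last vl = 41 − 5×8 = 1

[iterations, last_vl] = [6, 1]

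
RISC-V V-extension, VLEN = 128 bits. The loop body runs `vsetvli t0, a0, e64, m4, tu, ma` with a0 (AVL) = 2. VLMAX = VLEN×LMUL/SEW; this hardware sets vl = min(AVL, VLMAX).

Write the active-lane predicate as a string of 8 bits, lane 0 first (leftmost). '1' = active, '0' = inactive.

predicate = 11000000

VLMAX = VLEN×LMUL/SEW = 128×4/64 = 8
vl ← min(2, 8) = 2
bits (lane 0 leftmost): 11000000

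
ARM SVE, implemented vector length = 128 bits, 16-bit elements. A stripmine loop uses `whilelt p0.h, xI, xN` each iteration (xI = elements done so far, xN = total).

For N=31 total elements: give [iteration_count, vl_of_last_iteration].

128-bit reg / 16-bit elem → 8 lanes
iterations = ceil(31/8) = 4; final-pass vl = 7

[iterations, last_vl] = [4, 7]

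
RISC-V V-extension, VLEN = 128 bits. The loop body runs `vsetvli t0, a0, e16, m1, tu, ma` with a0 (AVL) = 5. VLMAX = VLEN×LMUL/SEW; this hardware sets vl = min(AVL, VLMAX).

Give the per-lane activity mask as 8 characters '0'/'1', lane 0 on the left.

VLMAX = (128 × 1) / 16 = 8 lanes
vl ← min(5, 8) = 5
bits (lane 0 leftmost): 11111000

predicate = 11111000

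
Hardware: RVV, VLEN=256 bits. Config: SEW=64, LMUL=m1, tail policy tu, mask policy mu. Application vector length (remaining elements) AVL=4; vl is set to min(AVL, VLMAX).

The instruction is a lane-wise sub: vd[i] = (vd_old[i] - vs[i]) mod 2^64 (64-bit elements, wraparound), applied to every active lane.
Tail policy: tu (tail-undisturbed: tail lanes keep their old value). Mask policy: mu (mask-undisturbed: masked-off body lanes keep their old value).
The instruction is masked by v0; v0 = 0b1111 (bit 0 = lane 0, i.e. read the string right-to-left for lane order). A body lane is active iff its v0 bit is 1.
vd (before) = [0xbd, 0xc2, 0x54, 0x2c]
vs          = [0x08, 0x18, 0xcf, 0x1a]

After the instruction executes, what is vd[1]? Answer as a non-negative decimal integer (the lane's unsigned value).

VLMAX = VLEN×LMUL/SEW = 256×1/64 = 4
vl ← min(4, 4) = 4
[0] sub(0xbd,0x08) = 0xb5
[1] sub(0xc2,0x18) = 0xaa
[2] sub(0x54,0xcf) = 0xffffffffffffff85
[3] sub(0x2c,0x1a) = 0x12

vd[1] = 170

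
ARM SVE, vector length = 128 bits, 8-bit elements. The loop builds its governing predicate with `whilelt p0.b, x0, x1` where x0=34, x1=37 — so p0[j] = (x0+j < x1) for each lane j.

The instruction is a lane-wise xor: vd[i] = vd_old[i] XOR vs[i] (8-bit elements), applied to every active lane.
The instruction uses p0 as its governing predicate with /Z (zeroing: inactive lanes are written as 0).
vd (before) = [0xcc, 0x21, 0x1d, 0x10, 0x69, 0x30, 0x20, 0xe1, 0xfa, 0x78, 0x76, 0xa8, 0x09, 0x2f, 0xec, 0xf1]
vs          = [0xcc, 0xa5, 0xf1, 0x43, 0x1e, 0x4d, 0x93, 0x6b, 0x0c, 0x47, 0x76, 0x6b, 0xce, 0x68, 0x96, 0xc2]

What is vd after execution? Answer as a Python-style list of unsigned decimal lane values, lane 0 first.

register lanes = 128/8 = 16
whilelt: lane j active iff 34+j < 37 → j < 3 → 3 active
vd[0] xor(0xcc,0xcc) -> 0x00
vd[1] xor(0x21,0xa5) -> 0x84
vd[2] xor(0x1d,0xf1) -> 0xec
vd[3] tail/zero -> 0x00
vd[4] tail/zero -> 0x00
vd[5] tail/zero -> 0x00
vd[6] tail/zero -> 0x00
vd[7] tail/zero -> 0x00
vd[8] tail/zero -> 0x00
vd[9] tail/zero -> 0x00
vd[10] tail/zero -> 0x00
vd[11] tail/zero -> 0x00
vd[12] tail/zero -> 0x00
vd[13] tail/zero -> 0x00
vd[14] tail/zero -> 0x00
vd[15] tail/zero -> 0x00

vd = [0, 132, 236, 0, 0, 0, 0, 0, 0, 0, 0, 0, 0, 0, 0, 0]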